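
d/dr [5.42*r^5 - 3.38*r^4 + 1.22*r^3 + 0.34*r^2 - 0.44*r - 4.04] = 27.1*r^4 - 13.52*r^3 + 3.66*r^2 + 0.68*r - 0.44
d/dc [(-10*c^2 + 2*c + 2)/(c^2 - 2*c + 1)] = 6*(3*c - 1)/(c^3 - 3*c^2 + 3*c - 1)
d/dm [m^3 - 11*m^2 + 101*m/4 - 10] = 3*m^2 - 22*m + 101/4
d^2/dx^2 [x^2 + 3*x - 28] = 2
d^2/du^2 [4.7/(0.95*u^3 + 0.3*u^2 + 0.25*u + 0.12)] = (-(26.79*u + 2.82)*(0.95*u^3 + 0.3*u^2 + 0.25*u + 0.12) + 4.7*(2.85*u^2 + 0.6*u + 0.25)*(5.7*u^2 + 1.2*u + 0.5))/(0.95*u^3 + 0.3*u^2 + 0.25*u + 0.12)^3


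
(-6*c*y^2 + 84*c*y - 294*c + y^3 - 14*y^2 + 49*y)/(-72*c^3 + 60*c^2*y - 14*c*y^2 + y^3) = (y^2 - 14*y + 49)/(12*c^2 - 8*c*y + y^2)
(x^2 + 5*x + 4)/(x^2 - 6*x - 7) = (x + 4)/(x - 7)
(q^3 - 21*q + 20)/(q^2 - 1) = (q^2 + q - 20)/(q + 1)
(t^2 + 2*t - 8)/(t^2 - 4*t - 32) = (t - 2)/(t - 8)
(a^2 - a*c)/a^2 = (a - c)/a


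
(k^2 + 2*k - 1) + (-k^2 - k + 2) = k + 1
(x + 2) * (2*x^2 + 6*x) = 2*x^3 + 10*x^2 + 12*x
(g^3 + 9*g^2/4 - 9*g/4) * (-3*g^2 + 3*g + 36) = -3*g^5 - 15*g^4/4 + 99*g^3/2 + 297*g^2/4 - 81*g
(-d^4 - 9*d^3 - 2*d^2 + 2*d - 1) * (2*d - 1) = -2*d^5 - 17*d^4 + 5*d^3 + 6*d^2 - 4*d + 1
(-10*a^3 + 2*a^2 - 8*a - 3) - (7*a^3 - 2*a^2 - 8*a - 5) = -17*a^3 + 4*a^2 + 2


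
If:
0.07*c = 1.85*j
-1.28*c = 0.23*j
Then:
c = 0.00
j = 0.00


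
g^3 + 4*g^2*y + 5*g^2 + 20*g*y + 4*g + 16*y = (g + 1)*(g + 4)*(g + 4*y)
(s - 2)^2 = s^2 - 4*s + 4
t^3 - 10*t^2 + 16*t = t*(t - 8)*(t - 2)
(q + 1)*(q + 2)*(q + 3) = q^3 + 6*q^2 + 11*q + 6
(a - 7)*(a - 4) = a^2 - 11*a + 28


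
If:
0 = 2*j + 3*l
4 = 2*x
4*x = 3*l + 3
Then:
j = -5/2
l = 5/3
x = 2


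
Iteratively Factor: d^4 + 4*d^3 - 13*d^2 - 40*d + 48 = (d - 3)*(d^3 + 7*d^2 + 8*d - 16) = (d - 3)*(d + 4)*(d^2 + 3*d - 4) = (d - 3)*(d + 4)^2*(d - 1)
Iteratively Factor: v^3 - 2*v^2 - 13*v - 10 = (v + 2)*(v^2 - 4*v - 5) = (v + 1)*(v + 2)*(v - 5)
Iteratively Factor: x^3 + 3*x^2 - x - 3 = (x + 3)*(x^2 - 1) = (x + 1)*(x + 3)*(x - 1)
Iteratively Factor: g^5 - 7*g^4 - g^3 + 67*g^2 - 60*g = (g - 1)*(g^4 - 6*g^3 - 7*g^2 + 60*g) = (g - 4)*(g - 1)*(g^3 - 2*g^2 - 15*g) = (g - 4)*(g - 1)*(g + 3)*(g^2 - 5*g) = (g - 5)*(g - 4)*(g - 1)*(g + 3)*(g)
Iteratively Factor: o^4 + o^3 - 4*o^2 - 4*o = (o + 2)*(o^3 - o^2 - 2*o) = o*(o + 2)*(o^2 - o - 2) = o*(o - 2)*(o + 2)*(o + 1)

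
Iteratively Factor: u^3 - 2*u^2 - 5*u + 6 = (u - 1)*(u^2 - u - 6) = (u - 3)*(u - 1)*(u + 2)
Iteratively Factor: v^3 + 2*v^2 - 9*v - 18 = (v + 2)*(v^2 - 9) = (v - 3)*(v + 2)*(v + 3)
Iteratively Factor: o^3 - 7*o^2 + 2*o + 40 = (o - 4)*(o^2 - 3*o - 10) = (o - 5)*(o - 4)*(o + 2)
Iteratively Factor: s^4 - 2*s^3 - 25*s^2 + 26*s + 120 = (s - 3)*(s^3 + s^2 - 22*s - 40) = (s - 3)*(s + 2)*(s^2 - s - 20) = (s - 3)*(s + 2)*(s + 4)*(s - 5)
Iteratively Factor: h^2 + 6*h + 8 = (h + 4)*(h + 2)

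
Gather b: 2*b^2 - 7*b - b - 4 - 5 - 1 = 2*b^2 - 8*b - 10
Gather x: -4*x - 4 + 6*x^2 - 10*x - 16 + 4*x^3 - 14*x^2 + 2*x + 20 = 4*x^3 - 8*x^2 - 12*x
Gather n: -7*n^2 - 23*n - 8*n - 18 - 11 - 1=-7*n^2 - 31*n - 30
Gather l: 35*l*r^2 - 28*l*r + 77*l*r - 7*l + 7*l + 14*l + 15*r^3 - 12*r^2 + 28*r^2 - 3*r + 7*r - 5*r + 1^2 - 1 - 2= l*(35*r^2 + 49*r + 14) + 15*r^3 + 16*r^2 - r - 2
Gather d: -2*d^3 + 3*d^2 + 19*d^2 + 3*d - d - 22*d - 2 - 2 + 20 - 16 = -2*d^3 + 22*d^2 - 20*d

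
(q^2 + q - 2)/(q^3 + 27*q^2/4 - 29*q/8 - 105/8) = 8*(q^2 + q - 2)/(8*q^3 + 54*q^2 - 29*q - 105)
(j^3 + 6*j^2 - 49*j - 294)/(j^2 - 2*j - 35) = (j^2 + 13*j + 42)/(j + 5)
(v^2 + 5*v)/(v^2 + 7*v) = (v + 5)/(v + 7)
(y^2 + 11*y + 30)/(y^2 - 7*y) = (y^2 + 11*y + 30)/(y*(y - 7))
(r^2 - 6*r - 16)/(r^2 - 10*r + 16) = (r + 2)/(r - 2)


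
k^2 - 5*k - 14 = (k - 7)*(k + 2)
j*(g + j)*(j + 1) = g*j^2 + g*j + j^3 + j^2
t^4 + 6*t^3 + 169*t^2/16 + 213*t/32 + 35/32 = (t + 1/4)*(t + 1)*(t + 5/4)*(t + 7/2)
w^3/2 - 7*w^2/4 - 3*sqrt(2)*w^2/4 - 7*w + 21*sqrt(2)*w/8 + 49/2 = (w/2 + sqrt(2))*(w - 7/2)*(w - 7*sqrt(2)/2)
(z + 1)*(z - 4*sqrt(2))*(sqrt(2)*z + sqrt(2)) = sqrt(2)*z^3 - 8*z^2 + 2*sqrt(2)*z^2 - 16*z + sqrt(2)*z - 8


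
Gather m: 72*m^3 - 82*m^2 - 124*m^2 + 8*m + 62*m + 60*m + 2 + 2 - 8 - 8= 72*m^3 - 206*m^2 + 130*m - 12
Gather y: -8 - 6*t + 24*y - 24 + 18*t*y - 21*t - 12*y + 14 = -27*t + y*(18*t + 12) - 18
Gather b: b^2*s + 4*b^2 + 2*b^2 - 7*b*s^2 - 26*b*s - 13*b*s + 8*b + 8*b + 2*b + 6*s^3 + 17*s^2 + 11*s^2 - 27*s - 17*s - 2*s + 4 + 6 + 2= b^2*(s + 6) + b*(-7*s^2 - 39*s + 18) + 6*s^3 + 28*s^2 - 46*s + 12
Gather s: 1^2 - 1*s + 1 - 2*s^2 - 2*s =-2*s^2 - 3*s + 2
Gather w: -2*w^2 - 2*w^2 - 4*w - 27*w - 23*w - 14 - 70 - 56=-4*w^2 - 54*w - 140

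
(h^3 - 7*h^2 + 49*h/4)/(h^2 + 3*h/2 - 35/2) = h*(2*h - 7)/(2*(h + 5))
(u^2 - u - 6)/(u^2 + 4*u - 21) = (u + 2)/(u + 7)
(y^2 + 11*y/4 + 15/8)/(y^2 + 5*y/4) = (y + 3/2)/y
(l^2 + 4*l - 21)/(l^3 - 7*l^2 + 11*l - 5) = (l^2 + 4*l - 21)/(l^3 - 7*l^2 + 11*l - 5)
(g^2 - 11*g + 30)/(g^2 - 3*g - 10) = (g - 6)/(g + 2)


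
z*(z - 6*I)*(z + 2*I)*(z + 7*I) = z^4 + 3*I*z^3 + 40*z^2 + 84*I*z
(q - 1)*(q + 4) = q^2 + 3*q - 4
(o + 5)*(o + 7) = o^2 + 12*o + 35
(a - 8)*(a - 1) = a^2 - 9*a + 8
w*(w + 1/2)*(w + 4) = w^3 + 9*w^2/2 + 2*w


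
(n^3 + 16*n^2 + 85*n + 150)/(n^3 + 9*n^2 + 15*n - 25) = (n + 6)/(n - 1)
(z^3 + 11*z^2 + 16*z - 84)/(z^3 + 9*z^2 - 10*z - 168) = (z - 2)/(z - 4)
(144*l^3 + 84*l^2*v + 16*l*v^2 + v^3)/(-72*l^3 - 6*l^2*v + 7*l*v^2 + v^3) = (6*l + v)/(-3*l + v)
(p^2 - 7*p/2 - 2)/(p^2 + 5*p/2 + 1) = (p - 4)/(p + 2)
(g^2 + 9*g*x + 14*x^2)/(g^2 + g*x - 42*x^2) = (-g - 2*x)/(-g + 6*x)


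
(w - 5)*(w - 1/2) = w^2 - 11*w/2 + 5/2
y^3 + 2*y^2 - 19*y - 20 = (y - 4)*(y + 1)*(y + 5)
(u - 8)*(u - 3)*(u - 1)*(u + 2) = u^4 - 10*u^3 + 11*u^2 + 46*u - 48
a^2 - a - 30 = (a - 6)*(a + 5)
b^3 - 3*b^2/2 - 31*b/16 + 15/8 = (b - 2)*(b - 3/4)*(b + 5/4)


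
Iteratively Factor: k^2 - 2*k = (k - 2)*(k)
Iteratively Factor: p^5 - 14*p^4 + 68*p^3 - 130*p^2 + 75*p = (p - 3)*(p^4 - 11*p^3 + 35*p^2 - 25*p) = p*(p - 3)*(p^3 - 11*p^2 + 35*p - 25) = p*(p - 5)*(p - 3)*(p^2 - 6*p + 5) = p*(p - 5)*(p - 3)*(p - 1)*(p - 5)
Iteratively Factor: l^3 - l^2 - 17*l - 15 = (l - 5)*(l^2 + 4*l + 3) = (l - 5)*(l + 3)*(l + 1)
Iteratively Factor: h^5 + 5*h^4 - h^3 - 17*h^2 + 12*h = (h)*(h^4 + 5*h^3 - h^2 - 17*h + 12) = h*(h + 3)*(h^3 + 2*h^2 - 7*h + 4) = h*(h - 1)*(h + 3)*(h^2 + 3*h - 4) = h*(h - 1)*(h + 3)*(h + 4)*(h - 1)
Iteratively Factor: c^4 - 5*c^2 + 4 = (c + 2)*(c^3 - 2*c^2 - c + 2) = (c - 1)*(c + 2)*(c^2 - c - 2) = (c - 1)*(c + 1)*(c + 2)*(c - 2)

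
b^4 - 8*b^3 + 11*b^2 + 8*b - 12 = (b - 6)*(b - 2)*(b - 1)*(b + 1)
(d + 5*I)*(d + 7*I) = d^2 + 12*I*d - 35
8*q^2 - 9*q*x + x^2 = (-8*q + x)*(-q + x)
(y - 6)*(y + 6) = y^2 - 36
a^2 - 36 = (a - 6)*(a + 6)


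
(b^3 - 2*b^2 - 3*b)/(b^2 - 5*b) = (b^2 - 2*b - 3)/(b - 5)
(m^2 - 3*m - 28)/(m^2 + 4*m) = (m - 7)/m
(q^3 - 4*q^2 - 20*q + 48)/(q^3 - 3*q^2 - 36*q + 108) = (q^2 + 2*q - 8)/(q^2 + 3*q - 18)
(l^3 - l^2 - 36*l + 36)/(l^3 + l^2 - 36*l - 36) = (l - 1)/(l + 1)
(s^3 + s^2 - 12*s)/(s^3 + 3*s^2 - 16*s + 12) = s*(s^2 + s - 12)/(s^3 + 3*s^2 - 16*s + 12)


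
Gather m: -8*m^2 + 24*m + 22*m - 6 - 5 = -8*m^2 + 46*m - 11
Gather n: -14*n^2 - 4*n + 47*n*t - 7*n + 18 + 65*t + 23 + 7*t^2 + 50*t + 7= -14*n^2 + n*(47*t - 11) + 7*t^2 + 115*t + 48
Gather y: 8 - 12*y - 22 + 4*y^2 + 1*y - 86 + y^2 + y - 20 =5*y^2 - 10*y - 120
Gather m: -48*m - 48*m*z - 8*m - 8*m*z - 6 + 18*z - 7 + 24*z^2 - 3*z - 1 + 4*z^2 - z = m*(-56*z - 56) + 28*z^2 + 14*z - 14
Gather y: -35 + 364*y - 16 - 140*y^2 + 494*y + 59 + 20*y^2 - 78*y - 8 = -120*y^2 + 780*y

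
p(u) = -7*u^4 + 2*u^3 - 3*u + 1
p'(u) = -28*u^3 + 6*u^2 - 3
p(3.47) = -940.73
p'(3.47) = -1100.65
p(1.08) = -9.24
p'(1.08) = -31.27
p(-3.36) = -956.97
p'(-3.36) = 1126.86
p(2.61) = -296.10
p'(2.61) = -459.96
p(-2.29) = -208.65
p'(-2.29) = 364.72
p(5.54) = -6269.38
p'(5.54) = -4579.73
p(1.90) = -82.21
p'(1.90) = -173.39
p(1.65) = -46.85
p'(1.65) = -112.44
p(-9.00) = -47357.00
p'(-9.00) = 20895.00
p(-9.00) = -47357.00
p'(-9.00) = 20895.00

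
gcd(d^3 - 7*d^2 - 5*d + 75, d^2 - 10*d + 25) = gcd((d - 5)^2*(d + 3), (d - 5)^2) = d^2 - 10*d + 25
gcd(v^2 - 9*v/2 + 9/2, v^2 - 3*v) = v - 3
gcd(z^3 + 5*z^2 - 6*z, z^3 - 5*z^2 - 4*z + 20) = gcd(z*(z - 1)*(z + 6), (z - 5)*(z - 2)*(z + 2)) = 1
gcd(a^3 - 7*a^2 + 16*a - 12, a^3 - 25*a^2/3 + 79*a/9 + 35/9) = 1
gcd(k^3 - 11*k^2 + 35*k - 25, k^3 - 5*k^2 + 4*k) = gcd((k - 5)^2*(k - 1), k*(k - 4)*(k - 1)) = k - 1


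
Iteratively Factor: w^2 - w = (w - 1)*(w)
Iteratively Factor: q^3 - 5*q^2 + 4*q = (q - 4)*(q^2 - q) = q*(q - 4)*(q - 1)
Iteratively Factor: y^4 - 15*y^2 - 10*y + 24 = (y + 2)*(y^3 - 2*y^2 - 11*y + 12) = (y - 1)*(y + 2)*(y^2 - y - 12) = (y - 1)*(y + 2)*(y + 3)*(y - 4)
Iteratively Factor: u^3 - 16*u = (u + 4)*(u^2 - 4*u) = u*(u + 4)*(u - 4)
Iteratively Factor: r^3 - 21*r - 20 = (r + 1)*(r^2 - r - 20) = (r + 1)*(r + 4)*(r - 5)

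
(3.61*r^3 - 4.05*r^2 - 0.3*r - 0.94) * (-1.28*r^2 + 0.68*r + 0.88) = -4.6208*r^5 + 7.6388*r^4 + 0.8068*r^3 - 2.5648*r^2 - 0.9032*r - 0.8272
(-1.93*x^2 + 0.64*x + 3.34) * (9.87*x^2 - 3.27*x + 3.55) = -19.0491*x^4 + 12.6279*x^3 + 24.0215*x^2 - 8.6498*x + 11.857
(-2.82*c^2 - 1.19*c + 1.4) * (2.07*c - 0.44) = -5.8374*c^3 - 1.2225*c^2 + 3.4216*c - 0.616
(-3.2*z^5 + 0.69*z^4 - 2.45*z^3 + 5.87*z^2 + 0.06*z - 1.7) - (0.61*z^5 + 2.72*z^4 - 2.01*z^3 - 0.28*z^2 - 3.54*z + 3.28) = -3.81*z^5 - 2.03*z^4 - 0.44*z^3 + 6.15*z^2 + 3.6*z - 4.98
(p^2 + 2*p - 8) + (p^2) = 2*p^2 + 2*p - 8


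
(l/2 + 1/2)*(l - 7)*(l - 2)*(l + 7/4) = l^4/2 - 25*l^3/8 - 9*l^2/2 + 91*l/8 + 49/4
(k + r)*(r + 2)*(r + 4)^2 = k*r^3 + 10*k*r^2 + 32*k*r + 32*k + r^4 + 10*r^3 + 32*r^2 + 32*r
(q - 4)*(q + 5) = q^2 + q - 20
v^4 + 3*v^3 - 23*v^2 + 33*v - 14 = (v - 2)*(v - 1)^2*(v + 7)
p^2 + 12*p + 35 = (p + 5)*(p + 7)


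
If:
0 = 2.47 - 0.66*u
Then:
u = 3.74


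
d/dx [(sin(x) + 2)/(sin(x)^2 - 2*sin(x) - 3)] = (-4*sin(x) + cos(x)^2)*cos(x)/((sin(x) - 3)^2*(sin(x) + 1)^2)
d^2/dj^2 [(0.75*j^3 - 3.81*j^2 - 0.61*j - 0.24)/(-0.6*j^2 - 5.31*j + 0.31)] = (-4.44089209850063e-16*j^5 - 5.32907051820075e-15*j^4 - 66.41127*j^3 + 12.17781*j^2 + 4.83615*j + 16.363932)/(0.216*j^6 + 5.7348*j^5 + 50.41818*j^4 + 143.795331*j^3 - 26.049393*j^2 + 1.530873*j - 0.029791)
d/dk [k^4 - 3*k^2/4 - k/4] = 4*k^3 - 3*k/2 - 1/4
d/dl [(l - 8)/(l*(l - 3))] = (-l^2 + 16*l - 24)/(l^2*(l^2 - 6*l + 9))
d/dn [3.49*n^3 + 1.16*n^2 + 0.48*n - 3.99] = 10.47*n^2 + 2.32*n + 0.48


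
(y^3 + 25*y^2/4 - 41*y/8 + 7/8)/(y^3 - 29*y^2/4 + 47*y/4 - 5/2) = (2*y^2 + 13*y - 7)/(2*(y^2 - 7*y + 10))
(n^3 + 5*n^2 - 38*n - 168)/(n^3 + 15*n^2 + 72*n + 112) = (n - 6)/(n + 4)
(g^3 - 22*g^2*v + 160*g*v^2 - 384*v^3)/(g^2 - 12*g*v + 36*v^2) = (-g^2 + 16*g*v - 64*v^2)/(-g + 6*v)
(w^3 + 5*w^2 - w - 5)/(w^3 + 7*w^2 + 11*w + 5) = (w - 1)/(w + 1)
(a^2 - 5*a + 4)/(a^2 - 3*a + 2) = (a - 4)/(a - 2)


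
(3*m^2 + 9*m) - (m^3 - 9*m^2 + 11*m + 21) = -m^3 + 12*m^2 - 2*m - 21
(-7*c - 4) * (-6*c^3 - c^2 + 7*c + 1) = 42*c^4 + 31*c^3 - 45*c^2 - 35*c - 4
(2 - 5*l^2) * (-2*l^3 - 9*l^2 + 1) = 10*l^5 + 45*l^4 - 4*l^3 - 23*l^2 + 2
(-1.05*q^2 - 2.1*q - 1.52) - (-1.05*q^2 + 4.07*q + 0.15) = -6.17*q - 1.67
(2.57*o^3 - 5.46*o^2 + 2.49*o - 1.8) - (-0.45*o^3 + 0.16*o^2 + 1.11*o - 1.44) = 3.02*o^3 - 5.62*o^2 + 1.38*o - 0.36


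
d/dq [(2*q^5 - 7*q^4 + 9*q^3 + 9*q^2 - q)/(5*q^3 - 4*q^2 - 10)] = (20*q^7 - 59*q^6 + 56*q^5 - 181*q^4 + 290*q^3 - 274*q^2 - 180*q + 10)/(25*q^6 - 40*q^5 + 16*q^4 - 100*q^3 + 80*q^2 + 100)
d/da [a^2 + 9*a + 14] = 2*a + 9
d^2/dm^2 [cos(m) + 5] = -cos(m)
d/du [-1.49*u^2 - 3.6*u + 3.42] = -2.98*u - 3.6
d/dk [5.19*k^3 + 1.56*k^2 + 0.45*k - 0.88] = 15.57*k^2 + 3.12*k + 0.45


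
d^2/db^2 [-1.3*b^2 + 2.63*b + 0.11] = -2.60000000000000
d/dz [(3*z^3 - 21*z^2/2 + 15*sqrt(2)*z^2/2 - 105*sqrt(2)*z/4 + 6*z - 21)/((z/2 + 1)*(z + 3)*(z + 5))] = 3*(-5*sqrt(2)*z^4 + 27*z^4 + 35*sqrt(2)*z^3 + 116*z^3 - 35*z^2 + 330*sqrt(2)*z^2 - 140*z + 300*sqrt(2)*z - 525*sqrt(2) + 554)/(z^6 + 20*z^5 + 162*z^4 + 680*z^3 + 1561*z^2 + 1860*z + 900)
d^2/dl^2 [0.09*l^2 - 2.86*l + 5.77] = 0.180000000000000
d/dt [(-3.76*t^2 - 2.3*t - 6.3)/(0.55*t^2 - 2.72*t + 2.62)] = (11.4922*t^2 - 12.7724*t - 23.162)/(0.3025*t^4 - 2.992*t^3 + 10.2804*t^2 - 14.2528*t + 6.8644)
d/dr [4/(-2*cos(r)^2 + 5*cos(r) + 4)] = 4*(5 - 4*cos(r))*sin(r)/(5*cos(r) - cos(2*r) + 3)^2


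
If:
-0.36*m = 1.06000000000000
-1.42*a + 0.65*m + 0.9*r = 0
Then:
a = 0.633802816901408*r - 1.34780907668232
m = -2.94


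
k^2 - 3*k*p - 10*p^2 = (k - 5*p)*(k + 2*p)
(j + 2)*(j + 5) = j^2 + 7*j + 10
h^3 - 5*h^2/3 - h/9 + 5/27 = (h - 5/3)*(h - 1/3)*(h + 1/3)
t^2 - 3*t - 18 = (t - 6)*(t + 3)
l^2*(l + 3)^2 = l^4 + 6*l^3 + 9*l^2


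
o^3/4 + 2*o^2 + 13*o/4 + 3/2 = (o/4 + 1/4)*(o + 1)*(o + 6)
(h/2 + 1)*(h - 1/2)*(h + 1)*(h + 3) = h^4/2 + 11*h^3/4 + 4*h^2 + h/4 - 3/2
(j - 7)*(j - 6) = j^2 - 13*j + 42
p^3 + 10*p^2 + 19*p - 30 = (p - 1)*(p + 5)*(p + 6)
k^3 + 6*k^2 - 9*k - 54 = (k - 3)*(k + 3)*(k + 6)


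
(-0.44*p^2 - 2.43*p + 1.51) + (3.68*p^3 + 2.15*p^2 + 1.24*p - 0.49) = 3.68*p^3 + 1.71*p^2 - 1.19*p + 1.02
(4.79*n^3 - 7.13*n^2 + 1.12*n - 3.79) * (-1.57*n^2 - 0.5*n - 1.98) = -7.5203*n^5 + 8.7991*n^4 - 7.6776*n^3 + 19.5077*n^2 - 0.3226*n + 7.5042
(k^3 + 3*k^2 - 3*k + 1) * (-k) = -k^4 - 3*k^3 + 3*k^2 - k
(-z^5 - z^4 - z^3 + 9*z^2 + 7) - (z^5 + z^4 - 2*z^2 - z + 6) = -2*z^5 - 2*z^4 - z^3 + 11*z^2 + z + 1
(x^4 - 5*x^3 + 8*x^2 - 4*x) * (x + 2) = x^5 - 3*x^4 - 2*x^3 + 12*x^2 - 8*x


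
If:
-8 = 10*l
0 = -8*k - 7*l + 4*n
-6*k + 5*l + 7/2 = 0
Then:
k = -1/12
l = -4/5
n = -47/30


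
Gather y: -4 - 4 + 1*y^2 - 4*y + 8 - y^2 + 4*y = 0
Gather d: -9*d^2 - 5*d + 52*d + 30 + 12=-9*d^2 + 47*d + 42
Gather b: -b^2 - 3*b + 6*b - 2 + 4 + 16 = -b^2 + 3*b + 18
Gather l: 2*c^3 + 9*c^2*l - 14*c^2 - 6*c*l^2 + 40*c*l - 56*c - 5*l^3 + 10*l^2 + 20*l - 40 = 2*c^3 - 14*c^2 - 56*c - 5*l^3 + l^2*(10 - 6*c) + l*(9*c^2 + 40*c + 20) - 40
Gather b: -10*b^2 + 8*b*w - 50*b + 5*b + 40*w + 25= -10*b^2 + b*(8*w - 45) + 40*w + 25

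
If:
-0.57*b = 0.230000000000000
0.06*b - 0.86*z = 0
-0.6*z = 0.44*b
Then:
No Solution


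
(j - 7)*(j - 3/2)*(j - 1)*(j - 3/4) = j^4 - 41*j^3/4 + 209*j^2/8 - 99*j/4 + 63/8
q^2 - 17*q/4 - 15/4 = (q - 5)*(q + 3/4)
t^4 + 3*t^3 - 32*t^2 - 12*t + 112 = (t - 4)*(t - 2)*(t + 2)*(t + 7)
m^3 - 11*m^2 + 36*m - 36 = (m - 6)*(m - 3)*(m - 2)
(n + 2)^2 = n^2 + 4*n + 4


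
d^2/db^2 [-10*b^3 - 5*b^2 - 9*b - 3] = -60*b - 10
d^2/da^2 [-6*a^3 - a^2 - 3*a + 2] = -36*a - 2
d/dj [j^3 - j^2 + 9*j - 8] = 3*j^2 - 2*j + 9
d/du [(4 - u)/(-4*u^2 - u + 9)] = (4*u^2 + u - (u - 4)*(8*u + 1) - 9)/(4*u^2 + u - 9)^2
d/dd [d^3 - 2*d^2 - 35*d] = 3*d^2 - 4*d - 35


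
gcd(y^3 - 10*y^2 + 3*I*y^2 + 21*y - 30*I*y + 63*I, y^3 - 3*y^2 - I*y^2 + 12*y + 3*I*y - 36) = y^2 + y*(-3 + 3*I) - 9*I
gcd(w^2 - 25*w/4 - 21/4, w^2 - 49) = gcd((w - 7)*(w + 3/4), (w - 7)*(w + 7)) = w - 7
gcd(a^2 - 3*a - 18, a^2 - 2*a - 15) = a + 3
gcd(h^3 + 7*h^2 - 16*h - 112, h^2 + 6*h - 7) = h + 7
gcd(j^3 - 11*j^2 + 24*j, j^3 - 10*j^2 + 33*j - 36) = j - 3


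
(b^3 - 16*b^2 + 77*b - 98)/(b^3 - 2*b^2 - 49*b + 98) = (b - 7)/(b + 7)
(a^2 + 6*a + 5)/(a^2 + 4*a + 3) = (a + 5)/(a + 3)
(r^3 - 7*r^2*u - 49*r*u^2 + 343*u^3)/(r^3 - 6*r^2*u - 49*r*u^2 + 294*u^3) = (r - 7*u)/(r - 6*u)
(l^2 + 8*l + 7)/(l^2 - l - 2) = (l + 7)/(l - 2)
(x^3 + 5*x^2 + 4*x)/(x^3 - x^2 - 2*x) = (x + 4)/(x - 2)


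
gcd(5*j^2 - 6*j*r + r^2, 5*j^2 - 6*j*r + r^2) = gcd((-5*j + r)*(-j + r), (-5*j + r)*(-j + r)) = 5*j^2 - 6*j*r + r^2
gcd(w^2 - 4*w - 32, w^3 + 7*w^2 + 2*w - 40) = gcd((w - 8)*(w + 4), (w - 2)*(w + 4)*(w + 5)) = w + 4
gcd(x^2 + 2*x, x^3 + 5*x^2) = x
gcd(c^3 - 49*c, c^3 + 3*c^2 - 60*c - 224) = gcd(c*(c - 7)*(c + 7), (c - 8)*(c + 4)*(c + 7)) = c + 7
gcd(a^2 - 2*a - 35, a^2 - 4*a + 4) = 1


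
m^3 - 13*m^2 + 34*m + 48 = (m - 8)*(m - 6)*(m + 1)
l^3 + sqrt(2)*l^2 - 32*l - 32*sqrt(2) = (l - 4*sqrt(2))*(l + sqrt(2))*(l + 4*sqrt(2))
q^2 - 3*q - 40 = (q - 8)*(q + 5)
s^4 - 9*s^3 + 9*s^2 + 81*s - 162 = (s - 6)*(s - 3)^2*(s + 3)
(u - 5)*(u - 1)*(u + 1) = u^3 - 5*u^2 - u + 5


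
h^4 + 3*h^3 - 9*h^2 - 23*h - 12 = (h - 3)*(h + 1)^2*(h + 4)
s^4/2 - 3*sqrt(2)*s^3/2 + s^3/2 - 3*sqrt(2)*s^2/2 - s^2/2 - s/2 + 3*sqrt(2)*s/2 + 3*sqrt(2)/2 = (s/2 + 1/2)*(s - 1)*(s + 1)*(s - 3*sqrt(2))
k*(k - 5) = k^2 - 5*k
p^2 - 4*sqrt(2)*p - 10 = (p - 5*sqrt(2))*(p + sqrt(2))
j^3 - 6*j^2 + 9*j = j*(j - 3)^2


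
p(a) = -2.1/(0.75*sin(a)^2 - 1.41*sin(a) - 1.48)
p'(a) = -2.1*(-1.5*sin(a)*cos(a) + 1.41*cos(a))/(0.75*sin(a)^2 - 1.41*sin(a) - 1.48)^2 = (3.15*sin(a) - 2.961)*cos(a)/(-0.75*sin(a)^2 + 1.41*sin(a) + 1.48)^2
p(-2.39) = 12.53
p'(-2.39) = 132.98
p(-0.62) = 5.15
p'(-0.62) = -23.48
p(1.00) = 0.98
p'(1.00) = -0.04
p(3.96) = 41.27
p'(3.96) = 1388.78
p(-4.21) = 0.98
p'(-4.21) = 0.02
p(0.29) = 1.15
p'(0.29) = -0.59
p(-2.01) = -5.11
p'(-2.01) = 14.66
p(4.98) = -3.64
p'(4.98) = -4.76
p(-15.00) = 8.54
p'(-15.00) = 62.92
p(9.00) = 1.09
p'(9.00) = 0.41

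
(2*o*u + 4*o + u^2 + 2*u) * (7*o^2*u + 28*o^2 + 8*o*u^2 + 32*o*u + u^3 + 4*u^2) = 14*o^3*u^2 + 84*o^3*u + 112*o^3 + 23*o^2*u^3 + 138*o^2*u^2 + 184*o^2*u + 10*o*u^4 + 60*o*u^3 + 80*o*u^2 + u^5 + 6*u^4 + 8*u^3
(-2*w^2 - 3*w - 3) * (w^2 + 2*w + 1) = -2*w^4 - 7*w^3 - 11*w^2 - 9*w - 3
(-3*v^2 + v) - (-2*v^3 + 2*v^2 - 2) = 2*v^3 - 5*v^2 + v + 2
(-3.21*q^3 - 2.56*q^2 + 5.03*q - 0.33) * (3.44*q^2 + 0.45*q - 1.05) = -11.0424*q^5 - 10.2509*q^4 + 19.5217*q^3 + 3.8163*q^2 - 5.43*q + 0.3465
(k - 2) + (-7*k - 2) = -6*k - 4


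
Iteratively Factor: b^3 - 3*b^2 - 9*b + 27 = (b + 3)*(b^2 - 6*b + 9) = (b - 3)*(b + 3)*(b - 3)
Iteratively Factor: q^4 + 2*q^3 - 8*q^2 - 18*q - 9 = (q + 1)*(q^3 + q^2 - 9*q - 9) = (q + 1)^2*(q^2 - 9) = (q + 1)^2*(q + 3)*(q - 3)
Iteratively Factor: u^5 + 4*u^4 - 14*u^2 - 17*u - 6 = (u + 3)*(u^4 + u^3 - 3*u^2 - 5*u - 2) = (u + 1)*(u + 3)*(u^3 - 3*u - 2) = (u + 1)^2*(u + 3)*(u^2 - u - 2) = (u - 2)*(u + 1)^2*(u + 3)*(u + 1)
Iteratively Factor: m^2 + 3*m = (m)*(m + 3)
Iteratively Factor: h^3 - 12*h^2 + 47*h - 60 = (h - 3)*(h^2 - 9*h + 20) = (h - 5)*(h - 3)*(h - 4)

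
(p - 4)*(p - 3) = p^2 - 7*p + 12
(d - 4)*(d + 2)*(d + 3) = d^3 + d^2 - 14*d - 24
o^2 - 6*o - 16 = (o - 8)*(o + 2)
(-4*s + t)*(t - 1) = -4*s*t + 4*s + t^2 - t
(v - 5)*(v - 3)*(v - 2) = v^3 - 10*v^2 + 31*v - 30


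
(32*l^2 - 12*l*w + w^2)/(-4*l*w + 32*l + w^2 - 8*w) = (-8*l + w)/(w - 8)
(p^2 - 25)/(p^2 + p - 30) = (p + 5)/(p + 6)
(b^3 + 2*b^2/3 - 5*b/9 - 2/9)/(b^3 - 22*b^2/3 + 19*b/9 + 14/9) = (b + 1)/(b - 7)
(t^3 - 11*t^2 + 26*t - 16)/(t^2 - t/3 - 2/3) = 3*(t^2 - 10*t + 16)/(3*t + 2)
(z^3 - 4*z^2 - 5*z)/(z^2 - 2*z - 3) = z*(z - 5)/(z - 3)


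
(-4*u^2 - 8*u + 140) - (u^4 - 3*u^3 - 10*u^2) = -u^4 + 3*u^3 + 6*u^2 - 8*u + 140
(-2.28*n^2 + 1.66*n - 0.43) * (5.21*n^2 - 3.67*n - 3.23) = -11.8788*n^4 + 17.0162*n^3 - 0.968100000000001*n^2 - 3.7837*n + 1.3889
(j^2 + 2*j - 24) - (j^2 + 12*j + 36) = -10*j - 60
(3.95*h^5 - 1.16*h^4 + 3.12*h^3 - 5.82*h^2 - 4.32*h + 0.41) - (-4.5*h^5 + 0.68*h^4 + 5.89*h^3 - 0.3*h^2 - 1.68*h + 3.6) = 8.45*h^5 - 1.84*h^4 - 2.77*h^3 - 5.52*h^2 - 2.64*h - 3.19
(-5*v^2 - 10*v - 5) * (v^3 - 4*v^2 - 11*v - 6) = -5*v^5 + 10*v^4 + 90*v^3 + 160*v^2 + 115*v + 30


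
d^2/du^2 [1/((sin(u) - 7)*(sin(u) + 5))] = (-4*sin(u)^4 + 6*sin(u)^3 - 138*sin(u)^2 + 58*sin(u) + 78)/((sin(u) - 7)^3*(sin(u) + 5)^3)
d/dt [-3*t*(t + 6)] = -6*t - 18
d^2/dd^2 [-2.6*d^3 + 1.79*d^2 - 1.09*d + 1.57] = 3.58 - 15.6*d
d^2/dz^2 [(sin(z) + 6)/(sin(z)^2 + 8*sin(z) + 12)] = (2*sin(z) + cos(z)^2 + 1)/(sin(z) + 2)^3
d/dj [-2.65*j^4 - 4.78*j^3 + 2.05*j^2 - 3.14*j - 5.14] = -10.6*j^3 - 14.34*j^2 + 4.1*j - 3.14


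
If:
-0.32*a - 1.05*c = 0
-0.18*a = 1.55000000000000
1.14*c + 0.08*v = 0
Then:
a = -8.61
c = 2.62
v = -37.40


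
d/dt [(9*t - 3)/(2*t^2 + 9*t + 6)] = 3*(-6*t^2 + 4*t + 27)/(4*t^4 + 36*t^3 + 105*t^2 + 108*t + 36)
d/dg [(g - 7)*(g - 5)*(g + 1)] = 3*g^2 - 22*g + 23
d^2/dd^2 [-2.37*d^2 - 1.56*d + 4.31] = -4.74000000000000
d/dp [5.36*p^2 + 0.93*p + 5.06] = 10.72*p + 0.93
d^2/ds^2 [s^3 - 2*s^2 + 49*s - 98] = 6*s - 4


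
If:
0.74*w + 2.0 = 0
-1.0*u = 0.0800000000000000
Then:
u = -0.08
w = -2.70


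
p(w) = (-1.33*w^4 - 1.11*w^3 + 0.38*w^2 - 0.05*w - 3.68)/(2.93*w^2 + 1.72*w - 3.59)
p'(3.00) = -2.72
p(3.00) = -4.94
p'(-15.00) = 13.50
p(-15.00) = -100.82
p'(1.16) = 6.29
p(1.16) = -3.14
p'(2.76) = -2.46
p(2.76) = -4.32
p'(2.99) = -2.71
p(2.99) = -4.92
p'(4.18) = -3.87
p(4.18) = -8.84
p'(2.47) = -2.13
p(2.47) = -3.65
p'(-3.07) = 2.43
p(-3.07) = -4.59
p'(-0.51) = -0.16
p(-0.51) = 0.94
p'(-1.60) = -28.40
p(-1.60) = -5.87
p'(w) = (-5.86*w - 1.72)*(-1.33*w^4 - 1.11*w^3 + 0.38*w^2 - 0.05*w - 3.68)/(2.93*w^2 + 1.72*w - 3.59)^2 + (-5.32*w^3 - 3.33*w^2 + 0.76*w - 0.05)/(2.93*w^2 + 1.72*w - 3.59)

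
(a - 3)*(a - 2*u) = a^2 - 2*a*u - 3*a + 6*u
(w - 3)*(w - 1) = w^2 - 4*w + 3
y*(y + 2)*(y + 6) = y^3 + 8*y^2 + 12*y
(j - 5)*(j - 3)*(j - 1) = j^3 - 9*j^2 + 23*j - 15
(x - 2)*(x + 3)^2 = x^3 + 4*x^2 - 3*x - 18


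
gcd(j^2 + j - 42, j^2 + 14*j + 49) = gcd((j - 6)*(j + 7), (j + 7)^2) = j + 7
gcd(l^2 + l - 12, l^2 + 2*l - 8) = l + 4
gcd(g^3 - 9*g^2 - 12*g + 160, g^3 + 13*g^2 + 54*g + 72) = g + 4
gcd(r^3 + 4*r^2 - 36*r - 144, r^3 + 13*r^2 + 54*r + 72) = r^2 + 10*r + 24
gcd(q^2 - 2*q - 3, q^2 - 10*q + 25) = 1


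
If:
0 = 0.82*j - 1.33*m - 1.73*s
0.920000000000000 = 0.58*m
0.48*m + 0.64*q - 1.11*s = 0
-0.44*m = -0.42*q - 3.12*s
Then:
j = 3.23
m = 1.59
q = -0.65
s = 0.31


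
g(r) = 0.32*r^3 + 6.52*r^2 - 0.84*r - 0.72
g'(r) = 0.96*r^2 + 13.04*r - 0.84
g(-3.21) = 58.57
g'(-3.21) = -32.81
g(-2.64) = 41.05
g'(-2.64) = -28.57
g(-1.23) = 9.58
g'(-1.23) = -15.43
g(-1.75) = 19.00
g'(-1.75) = -20.72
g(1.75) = 19.49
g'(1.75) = 24.92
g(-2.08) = 26.36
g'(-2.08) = -23.81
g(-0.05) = -0.66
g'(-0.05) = -1.49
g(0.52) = 0.65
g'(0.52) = 6.20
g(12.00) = 1481.04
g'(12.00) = 293.88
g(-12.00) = 395.28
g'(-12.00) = -19.08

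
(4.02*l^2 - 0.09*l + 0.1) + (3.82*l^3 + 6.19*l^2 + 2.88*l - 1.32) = 3.82*l^3 + 10.21*l^2 + 2.79*l - 1.22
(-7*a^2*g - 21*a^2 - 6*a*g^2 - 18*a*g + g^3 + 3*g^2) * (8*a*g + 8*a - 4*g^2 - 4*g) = -56*a^3*g^2 - 224*a^3*g - 168*a^3 - 20*a^2*g^3 - 80*a^2*g^2 - 60*a^2*g + 32*a*g^4 + 128*a*g^3 + 96*a*g^2 - 4*g^5 - 16*g^4 - 12*g^3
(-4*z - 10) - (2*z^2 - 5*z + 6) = -2*z^2 + z - 16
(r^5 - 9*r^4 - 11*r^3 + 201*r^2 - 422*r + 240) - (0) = r^5 - 9*r^4 - 11*r^3 + 201*r^2 - 422*r + 240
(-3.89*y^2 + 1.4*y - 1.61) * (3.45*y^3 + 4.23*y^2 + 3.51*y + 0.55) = -13.4205*y^5 - 11.6247*y^4 - 13.2864*y^3 - 4.0358*y^2 - 4.8811*y - 0.8855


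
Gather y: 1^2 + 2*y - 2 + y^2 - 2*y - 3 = y^2 - 4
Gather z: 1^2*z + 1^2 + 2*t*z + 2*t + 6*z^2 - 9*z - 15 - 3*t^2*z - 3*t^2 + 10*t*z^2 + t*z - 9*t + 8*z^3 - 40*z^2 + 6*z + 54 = -3*t^2 - 7*t + 8*z^3 + z^2*(10*t - 34) + z*(-3*t^2 + 3*t - 2) + 40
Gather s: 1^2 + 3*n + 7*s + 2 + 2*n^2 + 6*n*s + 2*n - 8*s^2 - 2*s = 2*n^2 + 5*n - 8*s^2 + s*(6*n + 5) + 3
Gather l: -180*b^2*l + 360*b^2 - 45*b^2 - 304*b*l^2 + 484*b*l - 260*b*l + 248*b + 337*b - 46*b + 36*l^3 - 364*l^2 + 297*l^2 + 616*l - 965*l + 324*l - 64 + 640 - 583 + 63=315*b^2 + 539*b + 36*l^3 + l^2*(-304*b - 67) + l*(-180*b^2 + 224*b - 25) + 56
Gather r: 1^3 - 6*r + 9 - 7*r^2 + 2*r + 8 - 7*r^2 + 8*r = -14*r^2 + 4*r + 18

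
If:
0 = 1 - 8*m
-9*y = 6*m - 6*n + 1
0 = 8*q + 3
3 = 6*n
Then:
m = 1/8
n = 1/2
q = -3/8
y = 5/36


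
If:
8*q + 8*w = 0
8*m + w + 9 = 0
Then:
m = -w/8 - 9/8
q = -w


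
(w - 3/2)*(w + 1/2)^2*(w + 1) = w^4 + w^3/2 - 7*w^2/4 - 13*w/8 - 3/8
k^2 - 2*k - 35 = (k - 7)*(k + 5)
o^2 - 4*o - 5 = (o - 5)*(o + 1)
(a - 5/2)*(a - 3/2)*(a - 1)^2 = a^4 - 6*a^3 + 51*a^2/4 - 23*a/2 + 15/4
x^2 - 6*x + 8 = (x - 4)*(x - 2)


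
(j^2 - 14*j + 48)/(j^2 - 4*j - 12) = (j - 8)/(j + 2)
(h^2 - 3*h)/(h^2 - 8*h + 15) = h/(h - 5)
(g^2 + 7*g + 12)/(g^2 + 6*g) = (g^2 + 7*g + 12)/(g*(g + 6))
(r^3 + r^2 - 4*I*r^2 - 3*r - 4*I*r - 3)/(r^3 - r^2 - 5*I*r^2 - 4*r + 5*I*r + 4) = (r^2 + r*(1 - 3*I) - 3*I)/(r^2 - r*(1 + 4*I) + 4*I)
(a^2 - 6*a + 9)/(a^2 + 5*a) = (a^2 - 6*a + 9)/(a*(a + 5))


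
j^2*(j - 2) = j^3 - 2*j^2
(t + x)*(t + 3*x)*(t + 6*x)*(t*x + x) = t^4*x + 10*t^3*x^2 + t^3*x + 27*t^2*x^3 + 10*t^2*x^2 + 18*t*x^4 + 27*t*x^3 + 18*x^4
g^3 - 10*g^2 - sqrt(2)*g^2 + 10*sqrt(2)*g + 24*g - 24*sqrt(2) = (g - 6)*(g - 4)*(g - sqrt(2))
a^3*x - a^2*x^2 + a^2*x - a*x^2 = a*(a - x)*(a*x + x)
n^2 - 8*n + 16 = (n - 4)^2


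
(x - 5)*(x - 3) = x^2 - 8*x + 15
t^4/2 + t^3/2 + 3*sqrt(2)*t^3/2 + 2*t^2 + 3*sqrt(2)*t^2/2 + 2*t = t*(t/2 + 1/2)*(t + sqrt(2))*(t + 2*sqrt(2))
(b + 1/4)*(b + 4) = b^2 + 17*b/4 + 1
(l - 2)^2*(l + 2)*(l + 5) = l^4 + 3*l^3 - 14*l^2 - 12*l + 40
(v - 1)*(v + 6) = v^2 + 5*v - 6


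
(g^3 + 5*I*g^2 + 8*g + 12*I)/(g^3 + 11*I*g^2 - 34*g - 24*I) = (g - 2*I)/(g + 4*I)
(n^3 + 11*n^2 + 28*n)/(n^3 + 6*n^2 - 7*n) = (n + 4)/(n - 1)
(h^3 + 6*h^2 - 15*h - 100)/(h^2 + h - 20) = h + 5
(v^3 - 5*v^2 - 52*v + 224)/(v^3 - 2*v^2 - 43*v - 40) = (v^2 + 3*v - 28)/(v^2 + 6*v + 5)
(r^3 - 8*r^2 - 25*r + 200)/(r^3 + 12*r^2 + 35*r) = (r^2 - 13*r + 40)/(r*(r + 7))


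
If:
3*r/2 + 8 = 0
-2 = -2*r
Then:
No Solution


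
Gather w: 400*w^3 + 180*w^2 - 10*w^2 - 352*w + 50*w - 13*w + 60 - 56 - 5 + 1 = 400*w^3 + 170*w^2 - 315*w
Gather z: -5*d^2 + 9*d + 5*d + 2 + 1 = -5*d^2 + 14*d + 3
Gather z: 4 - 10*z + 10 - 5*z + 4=18 - 15*z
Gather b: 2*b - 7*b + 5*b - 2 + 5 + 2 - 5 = 0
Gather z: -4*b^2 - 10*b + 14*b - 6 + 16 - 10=-4*b^2 + 4*b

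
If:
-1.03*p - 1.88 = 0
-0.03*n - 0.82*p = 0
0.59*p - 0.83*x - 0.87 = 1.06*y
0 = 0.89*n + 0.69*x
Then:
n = 49.89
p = -1.83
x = -64.35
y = 48.55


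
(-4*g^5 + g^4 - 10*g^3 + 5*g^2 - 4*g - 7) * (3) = -12*g^5 + 3*g^4 - 30*g^3 + 15*g^2 - 12*g - 21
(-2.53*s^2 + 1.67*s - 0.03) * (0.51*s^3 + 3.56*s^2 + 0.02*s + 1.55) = -1.2903*s^5 - 8.1551*s^4 + 5.8793*s^3 - 3.9949*s^2 + 2.5879*s - 0.0465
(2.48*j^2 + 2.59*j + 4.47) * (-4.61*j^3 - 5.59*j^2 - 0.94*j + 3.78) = -11.4328*j^5 - 25.8031*j^4 - 37.416*j^3 - 18.0475*j^2 + 5.5884*j + 16.8966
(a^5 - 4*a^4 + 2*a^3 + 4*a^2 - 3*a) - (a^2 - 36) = a^5 - 4*a^4 + 2*a^3 + 3*a^2 - 3*a + 36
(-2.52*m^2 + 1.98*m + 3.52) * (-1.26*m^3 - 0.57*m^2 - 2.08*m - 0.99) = 3.1752*m^5 - 1.0584*m^4 - 0.3222*m^3 - 3.63*m^2 - 9.2818*m - 3.4848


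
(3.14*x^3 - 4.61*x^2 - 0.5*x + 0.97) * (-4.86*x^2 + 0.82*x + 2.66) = -15.2604*x^5 + 24.9794*x^4 + 7.0022*x^3 - 17.3868*x^2 - 0.5346*x + 2.5802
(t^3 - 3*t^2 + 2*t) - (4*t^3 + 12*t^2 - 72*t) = -3*t^3 - 15*t^2 + 74*t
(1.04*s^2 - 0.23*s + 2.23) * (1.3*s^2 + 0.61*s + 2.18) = 1.352*s^4 + 0.3354*s^3 + 5.0259*s^2 + 0.8589*s + 4.8614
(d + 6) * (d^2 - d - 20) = d^3 + 5*d^2 - 26*d - 120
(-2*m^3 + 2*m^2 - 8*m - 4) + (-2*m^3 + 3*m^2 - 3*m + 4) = -4*m^3 + 5*m^2 - 11*m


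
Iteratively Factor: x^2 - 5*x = (x)*(x - 5)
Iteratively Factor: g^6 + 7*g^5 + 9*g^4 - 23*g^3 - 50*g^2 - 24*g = (g + 4)*(g^5 + 3*g^4 - 3*g^3 - 11*g^2 - 6*g) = (g + 1)*(g + 4)*(g^4 + 2*g^3 - 5*g^2 - 6*g) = g*(g + 1)*(g + 4)*(g^3 + 2*g^2 - 5*g - 6) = g*(g - 2)*(g + 1)*(g + 4)*(g^2 + 4*g + 3) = g*(g - 2)*(g + 1)*(g + 3)*(g + 4)*(g + 1)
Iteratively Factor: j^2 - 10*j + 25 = (j - 5)*(j - 5)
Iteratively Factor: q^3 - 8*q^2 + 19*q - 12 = (q - 4)*(q^2 - 4*q + 3) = (q - 4)*(q - 3)*(q - 1)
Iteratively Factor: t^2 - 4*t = (t - 4)*(t)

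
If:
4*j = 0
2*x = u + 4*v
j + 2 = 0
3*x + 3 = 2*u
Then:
No Solution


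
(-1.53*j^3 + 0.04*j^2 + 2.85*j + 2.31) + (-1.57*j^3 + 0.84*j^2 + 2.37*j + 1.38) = -3.1*j^3 + 0.88*j^2 + 5.22*j + 3.69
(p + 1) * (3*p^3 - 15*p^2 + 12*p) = 3*p^4 - 12*p^3 - 3*p^2 + 12*p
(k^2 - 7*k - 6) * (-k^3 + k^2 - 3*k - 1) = -k^5 + 8*k^4 - 4*k^3 + 14*k^2 + 25*k + 6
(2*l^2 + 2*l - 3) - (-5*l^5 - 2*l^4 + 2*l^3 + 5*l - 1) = 5*l^5 + 2*l^4 - 2*l^3 + 2*l^2 - 3*l - 2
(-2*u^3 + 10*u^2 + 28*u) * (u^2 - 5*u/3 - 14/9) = -2*u^5 + 40*u^4/3 + 130*u^3/9 - 560*u^2/9 - 392*u/9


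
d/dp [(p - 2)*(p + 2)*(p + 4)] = 3*p^2 + 8*p - 4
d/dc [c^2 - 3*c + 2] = 2*c - 3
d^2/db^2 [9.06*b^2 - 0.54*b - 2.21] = 18.1200000000000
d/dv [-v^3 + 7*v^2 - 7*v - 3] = -3*v^2 + 14*v - 7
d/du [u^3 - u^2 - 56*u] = 3*u^2 - 2*u - 56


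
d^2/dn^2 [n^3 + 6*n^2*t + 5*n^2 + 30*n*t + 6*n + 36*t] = 6*n + 12*t + 10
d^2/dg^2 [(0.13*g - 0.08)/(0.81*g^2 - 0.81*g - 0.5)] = ((0.3402 - 0.6318*g)*(-0.81*g^2 + 0.81*g + 0.5) - (0.13*g - 0.08)*(1.62*g - 0.81)*(3.24*g - 1.62))/(-0.81*g^2 + 0.81*g + 0.5)^3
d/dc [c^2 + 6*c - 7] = 2*c + 6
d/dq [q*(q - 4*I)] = 2*q - 4*I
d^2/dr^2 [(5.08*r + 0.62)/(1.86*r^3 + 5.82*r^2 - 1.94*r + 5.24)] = (105.448608*r^5 + 355.69152*r^4 + 488.190912*r^3 - 481.558464*r^2 - 1007.800848*r + 70.133328)/(6.434856*r^9 + 60.404616*r^8 + 168.87312*r^7 + 125.516952*r^6 + 164.207808*r^5 + 484.738488*r^4 - 209.070728*r^3 + 538.573488*r^2 - 159.803232*r + 143.877824)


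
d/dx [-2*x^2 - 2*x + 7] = -4*x - 2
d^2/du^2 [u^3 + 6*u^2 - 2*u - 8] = 6*u + 12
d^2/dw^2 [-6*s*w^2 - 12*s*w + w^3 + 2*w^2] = -12*s + 6*w + 4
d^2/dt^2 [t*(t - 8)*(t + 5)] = 6*t - 6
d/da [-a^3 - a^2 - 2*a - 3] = -3*a^2 - 2*a - 2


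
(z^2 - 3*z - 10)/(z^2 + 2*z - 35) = (z + 2)/(z + 7)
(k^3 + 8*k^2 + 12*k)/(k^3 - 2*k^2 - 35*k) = (k^2 + 8*k + 12)/(k^2 - 2*k - 35)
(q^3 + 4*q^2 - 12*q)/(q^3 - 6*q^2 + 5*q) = (q^2 + 4*q - 12)/(q^2 - 6*q + 5)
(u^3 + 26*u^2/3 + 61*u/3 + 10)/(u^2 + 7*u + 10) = (u^2 + 11*u/3 + 2)/(u + 2)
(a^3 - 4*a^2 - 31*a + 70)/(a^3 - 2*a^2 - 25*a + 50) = (a - 7)/(a - 5)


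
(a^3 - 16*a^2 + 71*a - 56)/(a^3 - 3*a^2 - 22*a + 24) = (a^2 - 15*a + 56)/(a^2 - 2*a - 24)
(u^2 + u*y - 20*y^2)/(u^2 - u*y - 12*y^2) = (u + 5*y)/(u + 3*y)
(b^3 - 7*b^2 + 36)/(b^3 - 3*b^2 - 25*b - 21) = (-b^3 + 7*b^2 - 36)/(-b^3 + 3*b^2 + 25*b + 21)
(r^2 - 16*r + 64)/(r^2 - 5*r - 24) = (r - 8)/(r + 3)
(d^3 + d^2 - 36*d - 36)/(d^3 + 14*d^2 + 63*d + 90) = (d^2 - 5*d - 6)/(d^2 + 8*d + 15)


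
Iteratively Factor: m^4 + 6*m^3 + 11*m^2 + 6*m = (m + 1)*(m^3 + 5*m^2 + 6*m) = (m + 1)*(m + 2)*(m^2 + 3*m) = m*(m + 1)*(m + 2)*(m + 3)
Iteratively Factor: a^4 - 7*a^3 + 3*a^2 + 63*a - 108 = (a - 3)*(a^3 - 4*a^2 - 9*a + 36) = (a - 3)^2*(a^2 - a - 12) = (a - 4)*(a - 3)^2*(a + 3)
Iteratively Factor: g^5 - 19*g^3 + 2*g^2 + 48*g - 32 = (g + 4)*(g^4 - 4*g^3 - 3*g^2 + 14*g - 8) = (g + 2)*(g + 4)*(g^3 - 6*g^2 + 9*g - 4) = (g - 1)*(g + 2)*(g + 4)*(g^2 - 5*g + 4) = (g - 4)*(g - 1)*(g + 2)*(g + 4)*(g - 1)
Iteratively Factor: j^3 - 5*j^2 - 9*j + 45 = (j - 3)*(j^2 - 2*j - 15) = (j - 5)*(j - 3)*(j + 3)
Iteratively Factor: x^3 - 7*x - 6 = (x - 3)*(x^2 + 3*x + 2) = (x - 3)*(x + 2)*(x + 1)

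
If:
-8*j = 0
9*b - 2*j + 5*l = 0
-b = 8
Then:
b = -8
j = 0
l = 72/5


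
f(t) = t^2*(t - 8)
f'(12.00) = 240.00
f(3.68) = -58.50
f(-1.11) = -11.22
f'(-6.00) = 204.00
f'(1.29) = -15.65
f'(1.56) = -17.66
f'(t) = t^2 + 2*t*(t - 8) = t*(3*t - 16)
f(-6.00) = -504.00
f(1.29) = -11.17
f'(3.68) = -18.25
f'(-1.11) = 21.46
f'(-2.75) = 66.69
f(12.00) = 576.00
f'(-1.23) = 24.22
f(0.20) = -0.31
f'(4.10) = -15.17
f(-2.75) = -81.30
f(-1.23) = -13.96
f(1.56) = -15.67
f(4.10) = -65.56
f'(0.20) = -3.08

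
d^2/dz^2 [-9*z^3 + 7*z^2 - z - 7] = 14 - 54*z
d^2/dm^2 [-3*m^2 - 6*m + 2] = -6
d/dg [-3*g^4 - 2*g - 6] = -12*g^3 - 2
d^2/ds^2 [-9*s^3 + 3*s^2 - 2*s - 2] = 6 - 54*s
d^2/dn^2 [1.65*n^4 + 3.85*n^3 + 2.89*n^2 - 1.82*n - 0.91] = 19.8*n^2 + 23.1*n + 5.78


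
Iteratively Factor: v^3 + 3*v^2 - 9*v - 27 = (v + 3)*(v^2 - 9) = (v - 3)*(v + 3)*(v + 3)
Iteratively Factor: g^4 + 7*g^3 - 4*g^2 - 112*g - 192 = (g + 4)*(g^3 + 3*g^2 - 16*g - 48) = (g - 4)*(g + 4)*(g^2 + 7*g + 12) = (g - 4)*(g + 4)^2*(g + 3)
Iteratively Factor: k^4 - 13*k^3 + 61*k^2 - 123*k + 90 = (k - 3)*(k^3 - 10*k^2 + 31*k - 30) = (k - 3)*(k - 2)*(k^2 - 8*k + 15) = (k - 3)^2*(k - 2)*(k - 5)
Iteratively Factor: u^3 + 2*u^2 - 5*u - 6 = (u + 3)*(u^2 - u - 2) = (u + 1)*(u + 3)*(u - 2)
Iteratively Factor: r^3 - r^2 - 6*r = (r + 2)*(r^2 - 3*r) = r*(r + 2)*(r - 3)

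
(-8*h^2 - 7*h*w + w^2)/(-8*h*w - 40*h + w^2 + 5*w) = (h + w)/(w + 5)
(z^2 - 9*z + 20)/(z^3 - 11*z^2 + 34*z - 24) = (z - 5)/(z^2 - 7*z + 6)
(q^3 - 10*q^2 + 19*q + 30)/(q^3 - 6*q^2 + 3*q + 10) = (q - 6)/(q - 2)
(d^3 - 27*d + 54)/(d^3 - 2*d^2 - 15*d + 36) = (d + 6)/(d + 4)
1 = 1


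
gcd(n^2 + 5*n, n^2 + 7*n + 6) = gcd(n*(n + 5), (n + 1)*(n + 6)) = 1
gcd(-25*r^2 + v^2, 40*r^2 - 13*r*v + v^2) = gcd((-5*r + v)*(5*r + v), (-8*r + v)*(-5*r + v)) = 5*r - v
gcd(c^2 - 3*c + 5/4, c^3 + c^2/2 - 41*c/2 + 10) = c - 1/2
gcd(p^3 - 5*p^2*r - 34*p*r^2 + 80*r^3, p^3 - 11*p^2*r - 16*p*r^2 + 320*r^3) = p^2 - 3*p*r - 40*r^2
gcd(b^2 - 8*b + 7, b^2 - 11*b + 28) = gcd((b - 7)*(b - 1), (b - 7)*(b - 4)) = b - 7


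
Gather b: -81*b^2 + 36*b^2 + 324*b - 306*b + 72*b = -45*b^2 + 90*b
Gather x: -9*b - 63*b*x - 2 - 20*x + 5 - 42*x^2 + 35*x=-9*b - 42*x^2 + x*(15 - 63*b) + 3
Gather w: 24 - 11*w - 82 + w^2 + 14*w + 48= w^2 + 3*w - 10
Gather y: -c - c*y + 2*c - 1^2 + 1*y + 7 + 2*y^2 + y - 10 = c + 2*y^2 + y*(2 - c) - 4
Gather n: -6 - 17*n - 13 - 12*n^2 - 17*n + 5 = -12*n^2 - 34*n - 14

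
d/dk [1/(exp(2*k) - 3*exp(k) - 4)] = (3 - 2*exp(k))*exp(k)/(-exp(2*k) + 3*exp(k) + 4)^2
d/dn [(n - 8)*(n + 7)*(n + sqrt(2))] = 3*n^2 - 2*n + 2*sqrt(2)*n - 56 - sqrt(2)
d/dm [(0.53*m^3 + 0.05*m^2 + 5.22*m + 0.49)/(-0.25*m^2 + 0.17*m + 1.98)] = (-0.1325*m^4 + 0.1802*m^3 + 4.4617*m^2 + 0.443*m + 10.2523)/(0.0625*m^4 - 0.085*m^3 - 0.9611*m^2 + 0.6732*m + 3.9204)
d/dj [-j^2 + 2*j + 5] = 2 - 2*j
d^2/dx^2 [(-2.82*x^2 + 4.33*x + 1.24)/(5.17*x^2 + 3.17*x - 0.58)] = (323.90567*x^3 + 148.126704*x^2 + 199.837044*x + 46.38278)/(138.188413*x^6 + 254.191839*x^5 + 109.350153*x^4 - 25.178359*x^3 - 12.267522*x^2 + 3.199164*x - 0.195112)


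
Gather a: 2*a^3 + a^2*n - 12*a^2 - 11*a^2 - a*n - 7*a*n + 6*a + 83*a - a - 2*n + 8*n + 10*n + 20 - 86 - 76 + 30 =2*a^3 + a^2*(n - 23) + a*(88 - 8*n) + 16*n - 112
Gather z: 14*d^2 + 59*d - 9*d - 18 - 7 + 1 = 14*d^2 + 50*d - 24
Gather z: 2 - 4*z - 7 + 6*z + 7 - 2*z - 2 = 0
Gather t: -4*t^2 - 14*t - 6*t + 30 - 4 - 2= -4*t^2 - 20*t + 24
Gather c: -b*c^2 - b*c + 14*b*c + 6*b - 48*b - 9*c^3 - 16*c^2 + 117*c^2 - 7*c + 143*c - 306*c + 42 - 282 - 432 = -42*b - 9*c^3 + c^2*(101 - b) + c*(13*b - 170) - 672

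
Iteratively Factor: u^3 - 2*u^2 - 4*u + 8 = (u - 2)*(u^2 - 4) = (u - 2)^2*(u + 2)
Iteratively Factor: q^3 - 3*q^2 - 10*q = (q)*(q^2 - 3*q - 10) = q*(q + 2)*(q - 5)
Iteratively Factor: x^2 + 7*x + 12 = (x + 4)*(x + 3)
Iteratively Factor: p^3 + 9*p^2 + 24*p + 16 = (p + 4)*(p^2 + 5*p + 4) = (p + 1)*(p + 4)*(p + 4)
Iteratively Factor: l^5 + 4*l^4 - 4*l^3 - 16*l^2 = (l + 2)*(l^4 + 2*l^3 - 8*l^2) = l*(l + 2)*(l^3 + 2*l^2 - 8*l) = l*(l - 2)*(l + 2)*(l^2 + 4*l) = l^2*(l - 2)*(l + 2)*(l + 4)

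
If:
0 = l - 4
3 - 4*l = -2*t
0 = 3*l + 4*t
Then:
No Solution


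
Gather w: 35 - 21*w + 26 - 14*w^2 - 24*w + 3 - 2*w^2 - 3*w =-16*w^2 - 48*w + 64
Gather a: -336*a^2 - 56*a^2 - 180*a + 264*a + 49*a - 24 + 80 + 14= -392*a^2 + 133*a + 70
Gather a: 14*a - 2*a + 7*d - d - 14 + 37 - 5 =12*a + 6*d + 18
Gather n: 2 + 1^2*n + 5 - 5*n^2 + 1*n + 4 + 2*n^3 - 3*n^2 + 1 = 2*n^3 - 8*n^2 + 2*n + 12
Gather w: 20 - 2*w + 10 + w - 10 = 20 - w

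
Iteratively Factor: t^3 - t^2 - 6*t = (t - 3)*(t^2 + 2*t) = (t - 3)*(t + 2)*(t)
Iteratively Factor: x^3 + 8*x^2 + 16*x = (x + 4)*(x^2 + 4*x) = (x + 4)^2*(x)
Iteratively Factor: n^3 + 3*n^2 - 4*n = (n - 1)*(n^2 + 4*n) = n*(n - 1)*(n + 4)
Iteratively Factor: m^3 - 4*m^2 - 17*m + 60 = (m - 5)*(m^2 + m - 12) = (m - 5)*(m - 3)*(m + 4)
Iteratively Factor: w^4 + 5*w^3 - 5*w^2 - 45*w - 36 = (w + 3)*(w^3 + 2*w^2 - 11*w - 12) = (w + 3)*(w + 4)*(w^2 - 2*w - 3) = (w - 3)*(w + 3)*(w + 4)*(w + 1)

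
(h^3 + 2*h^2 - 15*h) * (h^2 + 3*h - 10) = h^5 + 5*h^4 - 19*h^3 - 65*h^2 + 150*h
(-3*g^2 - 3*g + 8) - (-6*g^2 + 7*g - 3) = 3*g^2 - 10*g + 11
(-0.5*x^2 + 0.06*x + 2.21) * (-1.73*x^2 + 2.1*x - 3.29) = 0.865*x^4 - 1.1538*x^3 - 2.0523*x^2 + 4.4436*x - 7.2709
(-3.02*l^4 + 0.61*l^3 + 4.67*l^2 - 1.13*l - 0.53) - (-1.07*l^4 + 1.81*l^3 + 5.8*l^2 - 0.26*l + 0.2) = -1.95*l^4 - 1.2*l^3 - 1.13*l^2 - 0.87*l - 0.73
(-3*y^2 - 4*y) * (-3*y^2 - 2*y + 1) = 9*y^4 + 18*y^3 + 5*y^2 - 4*y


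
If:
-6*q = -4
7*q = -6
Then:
No Solution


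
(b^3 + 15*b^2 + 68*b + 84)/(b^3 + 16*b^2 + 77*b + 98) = (b + 6)/(b + 7)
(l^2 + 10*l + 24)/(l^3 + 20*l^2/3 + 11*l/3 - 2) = 3*(l + 4)/(3*l^2 + 2*l - 1)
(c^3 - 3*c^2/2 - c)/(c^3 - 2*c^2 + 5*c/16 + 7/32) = 16*c*(2*c^2 - 3*c - 2)/(32*c^3 - 64*c^2 + 10*c + 7)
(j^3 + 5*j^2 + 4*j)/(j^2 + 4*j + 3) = j*(j + 4)/(j + 3)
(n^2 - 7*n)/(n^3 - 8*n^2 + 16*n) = (n - 7)/(n^2 - 8*n + 16)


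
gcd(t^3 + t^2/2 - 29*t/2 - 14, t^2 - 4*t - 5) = t + 1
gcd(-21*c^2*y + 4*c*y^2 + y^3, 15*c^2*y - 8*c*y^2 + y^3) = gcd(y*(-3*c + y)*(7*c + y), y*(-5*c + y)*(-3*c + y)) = -3*c*y + y^2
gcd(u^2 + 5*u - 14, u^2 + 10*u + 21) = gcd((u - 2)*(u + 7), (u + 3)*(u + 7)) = u + 7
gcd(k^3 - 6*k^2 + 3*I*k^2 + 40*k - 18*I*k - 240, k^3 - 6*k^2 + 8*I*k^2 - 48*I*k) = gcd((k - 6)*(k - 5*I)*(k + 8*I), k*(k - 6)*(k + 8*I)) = k^2 + k*(-6 + 8*I) - 48*I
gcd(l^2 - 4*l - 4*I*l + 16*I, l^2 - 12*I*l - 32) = l - 4*I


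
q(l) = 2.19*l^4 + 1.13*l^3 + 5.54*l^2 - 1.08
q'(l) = 8.76*l^3 + 3.39*l^2 + 11.08*l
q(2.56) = 148.24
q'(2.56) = 197.55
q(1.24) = 14.77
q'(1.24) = 35.65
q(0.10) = -1.02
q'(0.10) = 1.15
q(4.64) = 1246.19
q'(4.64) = 999.50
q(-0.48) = 0.19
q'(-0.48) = -5.51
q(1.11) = 10.62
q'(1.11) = 28.46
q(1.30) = 17.02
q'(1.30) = 39.38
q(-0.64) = 1.26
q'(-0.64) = -8.00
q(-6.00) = 2792.52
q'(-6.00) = -1836.60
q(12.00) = 48161.16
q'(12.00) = 15758.40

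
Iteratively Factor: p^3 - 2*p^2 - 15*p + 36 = (p + 4)*(p^2 - 6*p + 9) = (p - 3)*(p + 4)*(p - 3)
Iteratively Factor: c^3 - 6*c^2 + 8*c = (c)*(c^2 - 6*c + 8) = c*(c - 4)*(c - 2)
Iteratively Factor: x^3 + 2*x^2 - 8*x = (x)*(x^2 + 2*x - 8) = x*(x - 2)*(x + 4)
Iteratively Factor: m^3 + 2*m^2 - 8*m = (m)*(m^2 + 2*m - 8) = m*(m + 4)*(m - 2)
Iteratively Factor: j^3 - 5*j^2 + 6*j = (j - 2)*(j^2 - 3*j) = j*(j - 2)*(j - 3)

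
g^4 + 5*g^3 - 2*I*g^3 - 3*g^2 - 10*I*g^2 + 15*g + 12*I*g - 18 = (g - 1)*(g + 6)*(g - 3*I)*(g + I)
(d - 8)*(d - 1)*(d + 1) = d^3 - 8*d^2 - d + 8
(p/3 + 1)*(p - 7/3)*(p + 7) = p^3/3 + 23*p^2/9 - 7*p/9 - 49/3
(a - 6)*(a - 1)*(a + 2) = a^3 - 5*a^2 - 8*a + 12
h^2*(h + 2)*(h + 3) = h^4 + 5*h^3 + 6*h^2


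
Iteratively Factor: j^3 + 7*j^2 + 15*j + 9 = (j + 1)*(j^2 + 6*j + 9) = (j + 1)*(j + 3)*(j + 3)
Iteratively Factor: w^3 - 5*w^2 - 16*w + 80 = (w - 5)*(w^2 - 16) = (w - 5)*(w + 4)*(w - 4)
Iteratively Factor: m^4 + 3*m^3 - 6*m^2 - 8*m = (m)*(m^3 + 3*m^2 - 6*m - 8) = m*(m + 1)*(m^2 + 2*m - 8) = m*(m - 2)*(m + 1)*(m + 4)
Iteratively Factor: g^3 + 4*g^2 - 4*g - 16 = (g + 2)*(g^2 + 2*g - 8) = (g - 2)*(g + 2)*(g + 4)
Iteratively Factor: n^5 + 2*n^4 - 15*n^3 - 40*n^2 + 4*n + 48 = (n - 1)*(n^4 + 3*n^3 - 12*n^2 - 52*n - 48) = (n - 1)*(n + 2)*(n^3 + n^2 - 14*n - 24) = (n - 1)*(n + 2)*(n + 3)*(n^2 - 2*n - 8) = (n - 1)*(n + 2)^2*(n + 3)*(n - 4)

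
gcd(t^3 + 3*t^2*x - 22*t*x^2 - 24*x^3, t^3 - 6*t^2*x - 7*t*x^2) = t + x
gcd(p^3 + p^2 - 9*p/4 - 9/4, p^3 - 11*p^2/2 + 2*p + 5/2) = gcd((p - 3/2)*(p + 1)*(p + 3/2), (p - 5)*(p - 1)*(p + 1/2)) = 1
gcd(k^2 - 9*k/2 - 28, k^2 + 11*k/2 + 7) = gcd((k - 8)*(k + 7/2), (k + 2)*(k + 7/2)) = k + 7/2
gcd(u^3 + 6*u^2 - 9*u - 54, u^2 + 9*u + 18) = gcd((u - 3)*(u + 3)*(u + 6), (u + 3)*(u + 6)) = u^2 + 9*u + 18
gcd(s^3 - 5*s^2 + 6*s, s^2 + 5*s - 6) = 1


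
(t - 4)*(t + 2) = t^2 - 2*t - 8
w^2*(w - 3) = w^3 - 3*w^2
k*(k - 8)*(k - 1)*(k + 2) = k^4 - 7*k^3 - 10*k^2 + 16*k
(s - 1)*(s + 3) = s^2 + 2*s - 3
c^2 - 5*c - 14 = (c - 7)*(c + 2)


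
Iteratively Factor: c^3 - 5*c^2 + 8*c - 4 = (c - 2)*(c^2 - 3*c + 2) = (c - 2)^2*(c - 1)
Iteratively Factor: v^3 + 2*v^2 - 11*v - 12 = (v + 1)*(v^2 + v - 12) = (v - 3)*(v + 1)*(v + 4)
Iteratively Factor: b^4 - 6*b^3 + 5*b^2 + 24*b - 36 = (b - 3)*(b^3 - 3*b^2 - 4*b + 12) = (b - 3)*(b - 2)*(b^2 - b - 6) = (b - 3)^2*(b - 2)*(b + 2)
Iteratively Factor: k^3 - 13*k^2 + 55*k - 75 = (k - 5)*(k^2 - 8*k + 15) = (k - 5)*(k - 3)*(k - 5)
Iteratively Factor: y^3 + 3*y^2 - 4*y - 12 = (y + 2)*(y^2 + y - 6) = (y - 2)*(y + 2)*(y + 3)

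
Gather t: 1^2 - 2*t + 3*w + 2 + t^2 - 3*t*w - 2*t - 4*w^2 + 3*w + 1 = t^2 + t*(-3*w - 4) - 4*w^2 + 6*w + 4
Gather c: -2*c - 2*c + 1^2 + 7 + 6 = 14 - 4*c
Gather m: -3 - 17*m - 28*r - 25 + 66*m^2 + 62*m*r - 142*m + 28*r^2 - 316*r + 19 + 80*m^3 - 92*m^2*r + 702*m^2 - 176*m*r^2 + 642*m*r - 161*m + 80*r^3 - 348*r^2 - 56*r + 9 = 80*m^3 + m^2*(768 - 92*r) + m*(-176*r^2 + 704*r - 320) + 80*r^3 - 320*r^2 - 400*r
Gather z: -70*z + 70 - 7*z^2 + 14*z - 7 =-7*z^2 - 56*z + 63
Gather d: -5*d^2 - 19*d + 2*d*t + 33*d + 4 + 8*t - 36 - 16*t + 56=-5*d^2 + d*(2*t + 14) - 8*t + 24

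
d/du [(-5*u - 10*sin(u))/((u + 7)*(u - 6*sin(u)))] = 5*(-8*u^2*cos(u) + u^2 + 4*u*sin(u) - 56*u*cos(u) - 12*sin(u)^2 + 56*sin(u))/((u + 7)^2*(u - 6*sin(u))^2)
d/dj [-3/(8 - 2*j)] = -3/(2*(j - 4)^2)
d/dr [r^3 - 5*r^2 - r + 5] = 3*r^2 - 10*r - 1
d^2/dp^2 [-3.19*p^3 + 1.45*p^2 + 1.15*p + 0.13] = 2.9 - 19.14*p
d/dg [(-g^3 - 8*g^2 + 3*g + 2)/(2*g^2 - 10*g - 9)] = (-2*g^4 + 20*g^3 + 101*g^2 + 136*g - 7)/(4*g^4 - 40*g^3 + 64*g^2 + 180*g + 81)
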